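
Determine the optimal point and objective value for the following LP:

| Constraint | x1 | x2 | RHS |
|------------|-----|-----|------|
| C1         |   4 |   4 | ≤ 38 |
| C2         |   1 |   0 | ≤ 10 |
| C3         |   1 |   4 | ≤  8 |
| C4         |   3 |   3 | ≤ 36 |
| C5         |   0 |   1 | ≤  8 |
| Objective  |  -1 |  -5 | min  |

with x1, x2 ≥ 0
x1 = 0, x2 = 2, z = -10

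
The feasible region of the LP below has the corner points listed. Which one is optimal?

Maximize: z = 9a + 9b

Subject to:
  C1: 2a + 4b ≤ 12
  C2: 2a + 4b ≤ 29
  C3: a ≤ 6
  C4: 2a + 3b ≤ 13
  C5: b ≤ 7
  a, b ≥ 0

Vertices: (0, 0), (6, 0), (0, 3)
(6, 0) with z = 54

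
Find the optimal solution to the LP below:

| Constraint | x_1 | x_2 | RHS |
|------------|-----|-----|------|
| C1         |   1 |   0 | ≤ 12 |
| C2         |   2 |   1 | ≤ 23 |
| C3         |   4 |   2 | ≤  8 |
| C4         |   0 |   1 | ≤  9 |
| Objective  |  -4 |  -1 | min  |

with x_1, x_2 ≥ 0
x_1 = 2, x_2 = 0, z = -8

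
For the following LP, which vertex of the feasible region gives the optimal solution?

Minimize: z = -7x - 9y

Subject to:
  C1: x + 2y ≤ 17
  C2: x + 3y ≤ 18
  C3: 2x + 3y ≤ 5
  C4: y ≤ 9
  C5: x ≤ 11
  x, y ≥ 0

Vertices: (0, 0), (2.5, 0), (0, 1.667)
(2.5, 0) with z = -17.5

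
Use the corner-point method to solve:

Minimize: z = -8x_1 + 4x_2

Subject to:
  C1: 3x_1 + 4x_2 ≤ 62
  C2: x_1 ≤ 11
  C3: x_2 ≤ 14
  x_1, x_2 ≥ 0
Each vertex is the intersection of two constraint boundaries that also satisfies all remaining constraints:
  x_1 = 0 and x_2 = 0 → (0, 0)
  x_1 = 11 and x_2 = 0 → (11, 0)
  3x_1 + 4x_2 = 62 and x_1 = 11 → (11, 7.25)
  3x_1 + 4x_2 = 62 and x_2 = 14 → (2, 14)
  x_2 = 14 and x_1 = 0 → (0, 14)

Evaluating z = -8x_1 + 4x_2 at each vertex:
  (0, 0): z = 0
  (11, 0): z = -88
  (11, 7.25): z = -59
  (2, 14): z = 40
  (0, 14): z = 56

The minimum is at (11, 0) with z = -88.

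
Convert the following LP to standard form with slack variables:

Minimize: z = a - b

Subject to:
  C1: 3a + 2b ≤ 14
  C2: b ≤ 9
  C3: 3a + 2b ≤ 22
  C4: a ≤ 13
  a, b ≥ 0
min z = a - b

s.t.
  3a + 2b + s1 = 14
  b + s2 = 9
  3a + 2b + s3 = 22
  a + s4 = 13
  a, b, s1, s2, s3, s4 ≥ 0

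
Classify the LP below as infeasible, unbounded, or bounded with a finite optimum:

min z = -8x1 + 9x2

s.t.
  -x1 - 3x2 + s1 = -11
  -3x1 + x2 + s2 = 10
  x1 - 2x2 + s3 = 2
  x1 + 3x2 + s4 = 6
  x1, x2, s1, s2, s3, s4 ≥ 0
The row x1 + 3x2 + s4 = 6 with s4 ≥ 0 requires x1 + 3x2 ≤ 6, while the row -x1 - 3x2 + s1 = -11 with s1 ≥ 0 is equivalent to x1 + 3x2 ≥ 11. Together they would need 11 ≤ x1 + 3x2 ≤ 6, which is impossible since 11 > 6. No point satisfies all constraints.

Infeasible: no point satisfies all constraints simultaneously.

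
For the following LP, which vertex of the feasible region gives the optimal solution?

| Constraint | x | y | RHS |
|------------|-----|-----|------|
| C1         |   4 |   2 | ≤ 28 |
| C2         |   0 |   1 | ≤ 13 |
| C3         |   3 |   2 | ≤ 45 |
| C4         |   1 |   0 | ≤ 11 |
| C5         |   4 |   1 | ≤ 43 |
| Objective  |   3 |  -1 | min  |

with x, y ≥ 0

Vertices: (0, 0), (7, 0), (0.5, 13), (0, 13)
Evaluating z = 3x - y at each vertex:
  (0, 0): z = 0
  (7, 0): z = 21
  (0.5, 13): z = -11.5
  (0, 13): z = -13

The smallest value is z = -13, attained at (0, 13).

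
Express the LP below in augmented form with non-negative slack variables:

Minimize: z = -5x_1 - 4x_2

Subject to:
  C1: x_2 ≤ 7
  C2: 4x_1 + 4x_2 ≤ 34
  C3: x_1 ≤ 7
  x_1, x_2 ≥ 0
min z = -5x_1 - 4x_2

s.t.
  x_2 + s1 = 7
  4x_1 + 4x_2 + s2 = 34
  x_1 + s3 = 7
  x_1, x_2, s1, s2, s3 ≥ 0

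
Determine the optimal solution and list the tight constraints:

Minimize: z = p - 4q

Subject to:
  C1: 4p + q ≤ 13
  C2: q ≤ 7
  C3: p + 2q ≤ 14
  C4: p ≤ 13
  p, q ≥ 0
Optimal: p = 0, q = 7
Binding: C2, C3, p ≥ 0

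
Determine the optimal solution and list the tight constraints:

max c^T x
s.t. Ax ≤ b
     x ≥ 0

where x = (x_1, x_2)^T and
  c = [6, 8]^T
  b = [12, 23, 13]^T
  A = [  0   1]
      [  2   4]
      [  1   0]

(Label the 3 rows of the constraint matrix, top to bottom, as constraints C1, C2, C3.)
Optimal: x_1 = 11.5, x_2 = 0
Slack at optimum:
  C1: slack = 12
  C2: slack = 0 (binding)
  C3: slack = 1.5
  x_1 ≥ 0: x_1 = 11.5
  x_2 ≥ 0: x_2 = 0 (binding)
Binding constraints: C2, x_2 ≥ 0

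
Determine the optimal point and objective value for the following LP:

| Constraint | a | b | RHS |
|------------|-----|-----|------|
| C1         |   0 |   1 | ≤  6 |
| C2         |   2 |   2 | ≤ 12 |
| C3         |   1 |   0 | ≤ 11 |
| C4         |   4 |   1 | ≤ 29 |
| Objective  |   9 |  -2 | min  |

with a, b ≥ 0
a = 0, b = 6, z = -12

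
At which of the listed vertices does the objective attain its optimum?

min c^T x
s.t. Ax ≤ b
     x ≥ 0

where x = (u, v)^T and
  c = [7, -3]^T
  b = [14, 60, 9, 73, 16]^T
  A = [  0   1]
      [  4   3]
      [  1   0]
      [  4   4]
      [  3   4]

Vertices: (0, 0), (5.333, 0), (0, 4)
(0, 4) with z = -12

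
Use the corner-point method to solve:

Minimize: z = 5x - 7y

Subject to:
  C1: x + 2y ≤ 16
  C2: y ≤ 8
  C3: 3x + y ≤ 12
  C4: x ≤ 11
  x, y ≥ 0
Each vertex is the intersection of two constraint boundaries that also satisfies all remaining constraints:
  x = 0 and y = 0 → (0, 0)
  3x + y = 12 and y = 0 → (4, 0)
  x + 2y = 16 and 3x + y = 12 → (1.6, 7.2)
  x + 2y = 16 and y = 8 → (0, 8)

Evaluating z = 5x - 7y at each vertex:
  (0, 0): z = 0
  (4, 0): z = 20
  (1.6, 7.2): z = -42.4
  (0, 8): z = -56

The minimum is at (0, 8) with z = -56.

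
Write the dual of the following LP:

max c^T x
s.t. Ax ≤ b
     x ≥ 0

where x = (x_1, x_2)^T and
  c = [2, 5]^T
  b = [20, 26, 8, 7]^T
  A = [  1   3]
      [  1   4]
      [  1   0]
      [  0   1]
Minimize: z = 20y1 + 26y2 + 8y3 + 7y4

Subject to:
  C1: -y1 - y2 - y3 ≤ -2
  C2: -3y1 - 4y2 - y4 ≤ -5
  y1, y2, y3, y4 ≥ 0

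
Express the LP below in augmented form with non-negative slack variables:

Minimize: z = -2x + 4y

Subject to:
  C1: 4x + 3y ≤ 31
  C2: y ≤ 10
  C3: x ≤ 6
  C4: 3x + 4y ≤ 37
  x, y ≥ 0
min z = -2x + 4y

s.t.
  4x + 3y + s1 = 31
  y + s2 = 10
  x + s3 = 6
  3x + 4y + s4 = 37
  x, y, s1, s2, s3, s4 ≥ 0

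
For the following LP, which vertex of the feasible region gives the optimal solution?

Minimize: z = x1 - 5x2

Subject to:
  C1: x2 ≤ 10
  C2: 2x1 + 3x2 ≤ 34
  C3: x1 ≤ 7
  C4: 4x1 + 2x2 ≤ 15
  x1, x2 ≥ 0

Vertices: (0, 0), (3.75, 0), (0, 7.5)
Evaluating z = x1 - 5x2 at each vertex:
  (0, 0): z = 0
  (3.75, 0): z = 3.75
  (0, 7.5): z = -37.5

The smallest value is z = -37.5, attained at (0, 7.5).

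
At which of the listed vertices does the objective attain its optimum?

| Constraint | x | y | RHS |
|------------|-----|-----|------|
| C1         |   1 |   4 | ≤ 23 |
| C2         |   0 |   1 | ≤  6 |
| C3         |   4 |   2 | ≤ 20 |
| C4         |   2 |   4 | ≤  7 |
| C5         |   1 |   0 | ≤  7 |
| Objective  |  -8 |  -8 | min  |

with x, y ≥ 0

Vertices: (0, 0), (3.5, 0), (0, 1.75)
Evaluating z = -8x - 8y at each vertex:
  (0, 0): z = 0
  (3.5, 0): z = -28
  (0, 1.75): z = -14

The smallest value is z = -28, attained at (3.5, 0).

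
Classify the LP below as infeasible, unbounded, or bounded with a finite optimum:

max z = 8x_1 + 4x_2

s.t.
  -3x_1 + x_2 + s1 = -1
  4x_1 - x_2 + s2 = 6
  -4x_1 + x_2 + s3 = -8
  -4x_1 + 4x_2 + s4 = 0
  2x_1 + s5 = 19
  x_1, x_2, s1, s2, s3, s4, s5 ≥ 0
The row 4x_1 - x_2 + s2 = 6 with s2 ≥ 0 requires 4x_1 - x_2 ≤ 6, while the row -4x_1 + x_2 + s3 = -8 with s3 ≥ 0 is equivalent to 4x_1 - x_2 ≥ 8. Together they would need 8 ≤ 4x_1 - x_2 ≤ 6, which is impossible since 8 > 6. No point satisfies all constraints.

Infeasible — the constraint set is empty.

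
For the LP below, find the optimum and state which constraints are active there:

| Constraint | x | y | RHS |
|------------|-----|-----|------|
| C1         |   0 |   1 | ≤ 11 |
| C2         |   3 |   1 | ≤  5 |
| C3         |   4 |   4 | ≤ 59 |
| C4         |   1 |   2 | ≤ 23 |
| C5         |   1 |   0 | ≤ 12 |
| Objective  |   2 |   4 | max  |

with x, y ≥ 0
Optimal: x = 0, y = 5
Binding: C2, x ≥ 0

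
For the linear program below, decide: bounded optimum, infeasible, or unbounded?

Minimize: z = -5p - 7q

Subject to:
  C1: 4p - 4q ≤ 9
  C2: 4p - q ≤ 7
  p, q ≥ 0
Feasible point: (0, 0) satisfies every constraint, so the LP is feasible.
Direction d = (0, 1): for each constraint row a, a·d ≤ 0 —
  (4)(0) + (-4)(1) = -4 ≤ 0
  (4)(0) + (-1)(1) = -1 ≤ 0
and d ≥ 0, so (0, 0) + t·d stays feasible for every t ≥ 0. Along this ray z = -5p - 7q changes by -7 per unit t, so z → −∞.

Unbounded — the objective can decrease without bound over the feasible region.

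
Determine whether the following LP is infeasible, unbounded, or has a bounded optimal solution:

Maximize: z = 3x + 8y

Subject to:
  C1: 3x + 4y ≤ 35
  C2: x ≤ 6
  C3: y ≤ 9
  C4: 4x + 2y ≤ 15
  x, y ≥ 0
The point (0, 7.5) satisfies every constraint, so the LP is feasible; the constraints give x ≤ 6 and y ≤ 9, which with x, y ≥ 0 keep the feasible region inside a bounded box. A feasible, bounded LP attains a finite optimum at a vertex.

Evaluating z = 3x + 8y at each vertex:
  (0, 0): z = 0
  (3.75, 0): z = 11.25
  (0, 7.5): z = 60

The LP has an optimal solution: (0, 7.5) with z = 60.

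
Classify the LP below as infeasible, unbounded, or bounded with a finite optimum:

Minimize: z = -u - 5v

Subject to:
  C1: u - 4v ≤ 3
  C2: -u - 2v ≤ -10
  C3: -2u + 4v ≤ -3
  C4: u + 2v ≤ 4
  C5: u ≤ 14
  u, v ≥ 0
C4 requires u + 2v ≤ 4, while C2 (-u - 2v ≤ -10) is equivalent to u + 2v ≥ 10. Together they would need 10 ≤ u + 2v ≤ 4, which is impossible since 10 > 4. No point satisfies all constraints.

Infeasible — the constraint set is empty.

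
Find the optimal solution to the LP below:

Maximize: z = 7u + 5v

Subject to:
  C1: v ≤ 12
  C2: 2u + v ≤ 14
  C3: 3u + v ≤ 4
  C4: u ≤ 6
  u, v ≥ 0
Each vertex is the intersection of two constraint boundaries that also satisfies all remaining constraints:
  u = 0 and v = 0 → (0, 0)
  3u + v = 4 and v = 0 → (1.333, 0)
  3u + v = 4 and u = 0 → (0, 4)

Evaluating z = 7u + 5v at each vertex:
  (0, 0): z = 0
  (1.333, 0): z = 9.333
  (0, 4): z = 20

The maximum is at (0, 4) with z = 20.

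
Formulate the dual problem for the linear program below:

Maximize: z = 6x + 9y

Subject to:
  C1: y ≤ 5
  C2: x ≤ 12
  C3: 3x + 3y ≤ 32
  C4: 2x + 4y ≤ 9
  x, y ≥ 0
Minimize: z = 5y1 + 12y2 + 32y3 + 9y4

Subject to:
  C1: -y2 - 3y3 - 2y4 ≤ -6
  C2: -y1 - 3y3 - 4y4 ≤ -9
  y1, y2, y3, y4 ≥ 0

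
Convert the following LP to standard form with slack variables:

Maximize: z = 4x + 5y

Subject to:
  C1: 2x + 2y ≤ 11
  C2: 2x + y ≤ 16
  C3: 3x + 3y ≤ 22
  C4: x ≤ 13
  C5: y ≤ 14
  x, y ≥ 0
max z = 4x + 5y

s.t.
  2x + 2y + s1 = 11
  2x + y + s2 = 16
  3x + 3y + s3 = 22
  x + s4 = 13
  y + s5 = 14
  x, y, s1, s2, s3, s4, s5 ≥ 0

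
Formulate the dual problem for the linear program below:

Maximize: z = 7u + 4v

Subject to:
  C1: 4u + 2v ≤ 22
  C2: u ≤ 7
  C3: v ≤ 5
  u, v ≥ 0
Minimize: z = 22y1 + 7y2 + 5y3

Subject to:
  C1: -4y1 - y2 ≤ -7
  C2: -2y1 - y3 ≤ -4
  y1, y2, y3 ≥ 0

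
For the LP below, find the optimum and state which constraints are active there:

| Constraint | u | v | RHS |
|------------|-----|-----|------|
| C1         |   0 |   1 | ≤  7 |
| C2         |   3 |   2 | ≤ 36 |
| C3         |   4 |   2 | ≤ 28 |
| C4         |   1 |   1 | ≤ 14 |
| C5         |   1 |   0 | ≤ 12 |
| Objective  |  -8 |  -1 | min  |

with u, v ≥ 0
Optimal: u = 7, v = 0
Binding: C3, v ≥ 0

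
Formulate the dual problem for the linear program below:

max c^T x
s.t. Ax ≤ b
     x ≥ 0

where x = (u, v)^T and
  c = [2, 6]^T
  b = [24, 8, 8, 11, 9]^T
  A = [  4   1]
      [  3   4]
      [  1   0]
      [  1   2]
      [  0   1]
Minimize: z = 24y1 + 8y2 + 8y3 + 11y4 + 9y5

Subject to:
  C1: -4y1 - 3y2 - y3 - y4 ≤ -2
  C2: -y1 - 4y2 - 2y4 - y5 ≤ -6
  y1, y2, y3, y4, y5 ≥ 0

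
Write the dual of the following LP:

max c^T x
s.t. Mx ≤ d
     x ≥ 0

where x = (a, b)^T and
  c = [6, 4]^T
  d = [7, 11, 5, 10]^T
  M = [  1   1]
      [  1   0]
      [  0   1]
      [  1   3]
Minimize: z = 7y1 + 11y2 + 5y3 + 10y4

Subject to:
  C1: -y1 - y2 - y4 ≤ -6
  C2: -y1 - y3 - 3y4 ≤ -4
  y1, y2, y3, y4 ≥ 0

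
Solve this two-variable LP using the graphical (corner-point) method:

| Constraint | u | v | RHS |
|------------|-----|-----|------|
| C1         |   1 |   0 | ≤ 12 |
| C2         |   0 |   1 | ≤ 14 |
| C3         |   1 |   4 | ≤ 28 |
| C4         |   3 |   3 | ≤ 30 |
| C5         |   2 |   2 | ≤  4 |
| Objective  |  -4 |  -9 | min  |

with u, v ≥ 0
u = 0, v = 2, z = -18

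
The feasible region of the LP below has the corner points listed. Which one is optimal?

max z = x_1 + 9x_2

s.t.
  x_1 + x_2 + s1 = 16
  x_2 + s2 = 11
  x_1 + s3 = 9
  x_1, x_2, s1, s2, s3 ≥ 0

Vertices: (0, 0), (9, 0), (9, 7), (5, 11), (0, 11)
Evaluating z = x_1 + 9x_2 at each vertex:
  (0, 0): z = 0
  (9, 0): z = 9
  (9, 7): z = 72
  (5, 11): z = 104
  (0, 11): z = 99

The largest value is z = 104, attained at (5, 11).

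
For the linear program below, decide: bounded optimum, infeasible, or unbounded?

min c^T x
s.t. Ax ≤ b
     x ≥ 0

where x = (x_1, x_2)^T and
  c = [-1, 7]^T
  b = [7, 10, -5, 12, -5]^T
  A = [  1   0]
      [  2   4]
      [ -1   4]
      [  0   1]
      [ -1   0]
The point (5, 0) satisfies every constraint, so the LP is feasible; the constraints give x_1 ≤ 7 and x_2 ≤ 12, which with x_1, x_2 ≥ 0 keep the feasible region inside a bounded box. A feasible, bounded LP attains a finite optimum at a vertex.

Evaluating z = -x_1 + 7x_2 at each vertex:
  (5, 0): z = -5

Bounded optimum: z* = -5 at (5, 0).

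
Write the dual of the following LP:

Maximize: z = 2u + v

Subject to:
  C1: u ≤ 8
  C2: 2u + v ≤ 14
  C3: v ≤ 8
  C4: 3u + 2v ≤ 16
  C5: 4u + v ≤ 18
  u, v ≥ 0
Minimize: z = 8y1 + 14y2 + 8y3 + 16y4 + 18y5

Subject to:
  C1: -y1 - 2y2 - 3y4 - 4y5 ≤ -2
  C2: -y2 - y3 - 2y4 - y5 ≤ -1
  y1, y2, y3, y4, y5 ≥ 0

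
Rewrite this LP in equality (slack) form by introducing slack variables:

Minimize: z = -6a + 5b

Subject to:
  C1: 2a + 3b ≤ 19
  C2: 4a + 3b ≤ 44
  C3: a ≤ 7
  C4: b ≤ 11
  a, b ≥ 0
min z = -6a + 5b

s.t.
  2a + 3b + s1 = 19
  4a + 3b + s2 = 44
  a + s3 = 7
  b + s4 = 11
  a, b, s1, s2, s3, s4 ≥ 0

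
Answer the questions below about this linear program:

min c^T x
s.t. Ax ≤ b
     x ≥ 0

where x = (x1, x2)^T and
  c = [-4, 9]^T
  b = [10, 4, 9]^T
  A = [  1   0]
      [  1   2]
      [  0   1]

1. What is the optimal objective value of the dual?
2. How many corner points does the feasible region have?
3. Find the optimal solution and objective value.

1. -16 (by strong duality, equal to the primal optimum)
2. 3
3. x1 = 4, x2 = 0, z = -16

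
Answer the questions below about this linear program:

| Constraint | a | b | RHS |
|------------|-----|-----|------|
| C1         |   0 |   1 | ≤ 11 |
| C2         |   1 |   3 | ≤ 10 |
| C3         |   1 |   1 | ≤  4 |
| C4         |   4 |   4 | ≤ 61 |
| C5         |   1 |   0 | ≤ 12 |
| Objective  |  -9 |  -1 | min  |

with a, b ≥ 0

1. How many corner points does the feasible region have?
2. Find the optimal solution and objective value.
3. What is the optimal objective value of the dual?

1. 4
2. a = 4, b = 0, z = -36
3. -36 (by strong duality, equal to the primal optimum)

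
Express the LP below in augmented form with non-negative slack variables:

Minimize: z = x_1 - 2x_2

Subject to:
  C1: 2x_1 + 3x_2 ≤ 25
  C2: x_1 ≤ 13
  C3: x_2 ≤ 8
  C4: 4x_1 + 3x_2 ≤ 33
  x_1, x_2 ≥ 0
min z = x_1 - 2x_2

s.t.
  2x_1 + 3x_2 + s1 = 25
  x_1 + s2 = 13
  x_2 + s3 = 8
  4x_1 + 3x_2 + s4 = 33
  x_1, x_2, s1, s2, s3, s4 ≥ 0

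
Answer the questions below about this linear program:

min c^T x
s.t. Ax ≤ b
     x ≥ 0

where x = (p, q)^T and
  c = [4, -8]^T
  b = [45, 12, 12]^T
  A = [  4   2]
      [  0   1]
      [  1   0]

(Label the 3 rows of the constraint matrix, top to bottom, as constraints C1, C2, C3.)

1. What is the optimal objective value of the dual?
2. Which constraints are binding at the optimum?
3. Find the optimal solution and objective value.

1. -96 (by strong duality, equal to the primal optimum)
2. C2, p ≥ 0
3. p = 0, q = 12, z = -96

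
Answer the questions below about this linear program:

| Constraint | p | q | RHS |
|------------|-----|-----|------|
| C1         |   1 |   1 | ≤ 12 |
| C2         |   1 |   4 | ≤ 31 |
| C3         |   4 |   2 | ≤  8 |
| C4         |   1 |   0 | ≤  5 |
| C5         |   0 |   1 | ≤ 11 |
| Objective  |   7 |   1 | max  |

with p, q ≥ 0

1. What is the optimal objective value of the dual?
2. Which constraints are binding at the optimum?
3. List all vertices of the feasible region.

1. 14 (by strong duality, equal to the primal optimum)
2. C3, q ≥ 0
3. (0, 0), (2, 0), (0, 4)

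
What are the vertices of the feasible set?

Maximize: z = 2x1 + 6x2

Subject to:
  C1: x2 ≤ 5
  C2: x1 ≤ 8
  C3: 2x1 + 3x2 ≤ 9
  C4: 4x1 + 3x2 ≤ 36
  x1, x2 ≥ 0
Each vertex is the intersection of two constraint boundaries that also satisfies all remaining constraints:
  x1 = 0 and x2 = 0 → (0, 0)
  2x1 + 3x2 = 9 and x2 = 0 → (4.5, 0)
  2x1 + 3x2 = 9 and x1 = 0 → (0, 3)

Vertices: (0, 0), (4.5, 0), (0, 3)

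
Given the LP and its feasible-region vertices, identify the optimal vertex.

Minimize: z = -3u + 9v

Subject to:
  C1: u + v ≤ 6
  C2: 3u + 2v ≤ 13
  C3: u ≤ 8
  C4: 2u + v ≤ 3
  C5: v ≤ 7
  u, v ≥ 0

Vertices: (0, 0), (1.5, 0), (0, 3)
(1.5, 0) with z = -4.5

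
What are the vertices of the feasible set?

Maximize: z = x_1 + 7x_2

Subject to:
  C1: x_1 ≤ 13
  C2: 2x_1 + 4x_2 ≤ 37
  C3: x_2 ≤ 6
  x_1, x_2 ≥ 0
Each vertex is the intersection of two constraint boundaries that also satisfies all remaining constraints:
  x_1 = 0 and x_2 = 0 → (0, 0)
  x_1 = 13 and x_2 = 0 → (13, 0)
  x_1 = 13 and 2x_1 + 4x_2 = 37 → (13, 2.75)
  2x_1 + 4x_2 = 37 and x_2 = 6 → (6.5, 6)
  x_2 = 6 and x_1 = 0 → (0, 6)

Vertices: (0, 0), (13, 0), (13, 2.75), (6.5, 6), (0, 6)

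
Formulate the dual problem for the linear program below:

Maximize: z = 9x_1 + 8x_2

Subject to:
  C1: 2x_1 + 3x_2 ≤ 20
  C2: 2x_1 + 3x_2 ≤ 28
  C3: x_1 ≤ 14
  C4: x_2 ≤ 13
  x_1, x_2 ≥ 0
Minimize: z = 20y1 + 28y2 + 14y3 + 13y4

Subject to:
  C1: -2y1 - 2y2 - y3 ≤ -9
  C2: -3y1 - 3y2 - y4 ≤ -8
  y1, y2, y3, y4 ≥ 0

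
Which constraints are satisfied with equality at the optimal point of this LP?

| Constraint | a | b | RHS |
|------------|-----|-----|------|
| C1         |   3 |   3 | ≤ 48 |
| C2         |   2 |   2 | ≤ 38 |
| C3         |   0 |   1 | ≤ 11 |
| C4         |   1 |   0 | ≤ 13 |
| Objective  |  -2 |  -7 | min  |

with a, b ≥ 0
Optimal: a = 5, b = 11
Binding: C1, C3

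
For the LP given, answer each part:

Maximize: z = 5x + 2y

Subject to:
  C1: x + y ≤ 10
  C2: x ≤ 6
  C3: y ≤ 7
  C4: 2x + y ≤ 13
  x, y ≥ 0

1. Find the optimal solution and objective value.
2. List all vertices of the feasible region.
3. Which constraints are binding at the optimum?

1. x = 6, y = 1, z = 32
2. (0, 0), (6, 0), (6, 1), (3, 7), (0, 7)
3. C2, C4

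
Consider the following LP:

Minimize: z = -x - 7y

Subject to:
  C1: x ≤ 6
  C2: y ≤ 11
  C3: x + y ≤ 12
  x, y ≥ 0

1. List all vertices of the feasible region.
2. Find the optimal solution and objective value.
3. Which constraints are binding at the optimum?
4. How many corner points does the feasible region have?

1. (0, 0), (6, 0), (6, 6), (1, 11), (0, 11)
2. x = 1, y = 11, z = -78
3. C2, C3
4. 5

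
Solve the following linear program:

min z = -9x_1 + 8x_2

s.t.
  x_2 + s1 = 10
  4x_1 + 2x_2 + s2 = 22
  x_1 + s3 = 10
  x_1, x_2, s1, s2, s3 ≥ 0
Each vertex is the intersection of two constraint boundaries that also satisfies all remaining constraints:
  x_1 = 0 and x_2 = 0 → (0, 0)
  4x_1 + 2x_2 = 22 and x_2 = 0 → (5.5, 0)
  x_2 = 10 and 4x_1 + 2x_2 = 22 → (0.5, 10)
  x_2 = 10 and x_1 = 0 → (0, 10)

Evaluating z = -9x_1 + 8x_2 at each vertex:
  (0, 0): z = 0
  (5.5, 0): z = -49.5
  (0.5, 10): z = 75.5
  (0, 10): z = 80

The minimum is at (5.5, 0) with z = -49.5.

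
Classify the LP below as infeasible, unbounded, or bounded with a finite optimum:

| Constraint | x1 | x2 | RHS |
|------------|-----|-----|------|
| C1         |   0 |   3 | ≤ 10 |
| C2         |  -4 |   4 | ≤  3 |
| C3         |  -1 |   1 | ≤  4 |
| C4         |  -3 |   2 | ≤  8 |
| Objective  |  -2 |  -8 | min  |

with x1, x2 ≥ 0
Feasible point: (0, 0) satisfies every constraint, so the LP is feasible.
Direction d = (1, 0): for each constraint row a, a·d ≤ 0 —
  (0)(1) + (3)(0) = 0 ≤ 0
  (-4)(1) + (4)(0) = -4 ≤ 0
  (-1)(1) + (1)(0) = -1 ≤ 0
  (-3)(1) + (2)(0) = -3 ≤ 0
and d ≥ 0, so (0, 0) + t·d stays feasible for every t ≥ 0. Along this ray z = -2x1 - 8x2 changes by -2 per unit t, so z → −∞.

Unbounded: there is a feasible ray along which z → −∞.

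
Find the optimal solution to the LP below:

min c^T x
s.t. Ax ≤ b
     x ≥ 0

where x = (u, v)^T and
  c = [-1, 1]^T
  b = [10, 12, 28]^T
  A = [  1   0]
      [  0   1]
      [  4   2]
u = 7, v = 0, z = -7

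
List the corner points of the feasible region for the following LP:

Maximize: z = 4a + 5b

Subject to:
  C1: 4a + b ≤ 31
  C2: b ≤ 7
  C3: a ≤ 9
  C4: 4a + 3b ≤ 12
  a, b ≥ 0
Each vertex is the intersection of two constraint boundaries that also satisfies all remaining constraints:
  a = 0 and b = 0 → (0, 0)
  4a + 3b = 12 and b = 0 → (3, 0)
  4a + 3b = 12 and a = 0 → (0, 4)

Vertices: (0, 0), (3, 0), (0, 4)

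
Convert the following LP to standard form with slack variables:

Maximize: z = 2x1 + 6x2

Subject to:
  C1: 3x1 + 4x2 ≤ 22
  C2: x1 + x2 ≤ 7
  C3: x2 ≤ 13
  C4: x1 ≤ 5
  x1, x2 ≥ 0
max z = 2x1 + 6x2

s.t.
  3x1 + 4x2 + s1 = 22
  x1 + x2 + s2 = 7
  x2 + s3 = 13
  x1 + s4 = 5
  x1, x2, s1, s2, s3, s4 ≥ 0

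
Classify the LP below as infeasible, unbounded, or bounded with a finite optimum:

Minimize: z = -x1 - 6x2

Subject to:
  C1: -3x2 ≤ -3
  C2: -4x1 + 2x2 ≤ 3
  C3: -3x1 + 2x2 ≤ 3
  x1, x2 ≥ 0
Feasible point: (0, 1) satisfies every constraint, so the LP is feasible.
Direction d = (1, 0): for each constraint row a, a·d ≤ 0 —
  (0)(1) + (-3)(0) = 0 ≤ 0
  (-4)(1) + (2)(0) = -4 ≤ 0
  (-3)(1) + (2)(0) = -3 ≤ 0
and d ≥ 0, so (0, 1) + t·d stays feasible for every t ≥ 0. Along this ray z = -x1 - 6x2 changes by -1 per unit t, so z → −∞.

Unbounded — the objective can decrease without bound over the feasible region.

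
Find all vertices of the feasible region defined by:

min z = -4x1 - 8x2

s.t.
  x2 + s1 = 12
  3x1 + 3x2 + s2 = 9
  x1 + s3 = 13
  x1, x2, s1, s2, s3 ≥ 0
Each vertex is the intersection of two constraint boundaries that also satisfies all remaining constraints:
  x1 = 0 and x2 = 0 → (0, 0)
  3x1 + 3x2 = 9 and x2 = 0 → (3, 0)
  3x1 + 3x2 = 9 and x1 = 0 → (0, 3)

Vertices: (0, 0), (3, 0), (0, 3)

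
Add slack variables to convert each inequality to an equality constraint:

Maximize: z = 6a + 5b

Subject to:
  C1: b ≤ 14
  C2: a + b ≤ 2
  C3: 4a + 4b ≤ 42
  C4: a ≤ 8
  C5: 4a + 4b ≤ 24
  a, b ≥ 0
max z = 6a + 5b

s.t.
  b + s1 = 14
  a + b + s2 = 2
  4a + 4b + s3 = 42
  a + s4 = 8
  4a + 4b + s5 = 24
  a, b, s1, s2, s3, s4, s5 ≥ 0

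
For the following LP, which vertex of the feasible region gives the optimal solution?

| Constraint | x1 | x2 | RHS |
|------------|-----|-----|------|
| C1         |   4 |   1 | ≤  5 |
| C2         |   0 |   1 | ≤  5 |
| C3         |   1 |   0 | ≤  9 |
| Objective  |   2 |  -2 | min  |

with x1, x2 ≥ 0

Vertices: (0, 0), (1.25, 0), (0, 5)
(0, 5) with z = -10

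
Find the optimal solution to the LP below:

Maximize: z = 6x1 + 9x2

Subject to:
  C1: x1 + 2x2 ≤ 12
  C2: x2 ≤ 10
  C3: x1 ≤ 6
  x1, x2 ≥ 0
x1 = 6, x2 = 3, z = 63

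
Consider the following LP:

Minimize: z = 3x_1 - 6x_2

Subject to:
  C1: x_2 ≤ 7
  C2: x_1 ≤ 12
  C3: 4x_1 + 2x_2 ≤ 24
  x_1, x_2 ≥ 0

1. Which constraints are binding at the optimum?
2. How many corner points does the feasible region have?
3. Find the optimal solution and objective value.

1. C1, x_1 ≥ 0
2. 4
3. x_1 = 0, x_2 = 7, z = -42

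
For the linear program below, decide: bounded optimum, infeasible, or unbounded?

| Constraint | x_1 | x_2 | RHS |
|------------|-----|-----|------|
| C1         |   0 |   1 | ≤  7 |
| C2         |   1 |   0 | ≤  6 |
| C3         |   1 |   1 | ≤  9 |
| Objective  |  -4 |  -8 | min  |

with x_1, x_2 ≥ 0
The point (2, 7) satisfies every constraint, so the LP is feasible; the constraints give x_1 ≤ 6 and x_2 ≤ 7, which with x_1, x_2 ≥ 0 keep the feasible region inside a bounded box. A feasible, bounded LP attains a finite optimum at a vertex.

Evaluating z = -4x_1 - 8x_2 at each vertex:
  (0, 0): z = 0
  (6, 0): z = -24
  (6, 3): z = -48
  (2, 7): z = -64
  (0, 7): z = -56

Feasible with finite optimum z* = -64 at (2, 7).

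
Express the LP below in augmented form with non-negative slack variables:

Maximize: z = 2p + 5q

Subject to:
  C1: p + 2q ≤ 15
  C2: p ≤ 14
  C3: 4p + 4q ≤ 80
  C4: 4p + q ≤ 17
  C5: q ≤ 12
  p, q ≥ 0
max z = 2p + 5q

s.t.
  p + 2q + s1 = 15
  p + s2 = 14
  4p + 4q + s3 = 80
  4p + q + s4 = 17
  q + s5 = 12
  p, q, s1, s2, s3, s4, s5 ≥ 0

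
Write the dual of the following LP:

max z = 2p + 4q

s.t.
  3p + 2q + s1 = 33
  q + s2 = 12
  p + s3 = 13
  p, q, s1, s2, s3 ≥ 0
Minimize: z = 33y1 + 12y2 + 13y3

Subject to:
  C1: -3y1 - y3 ≤ -2
  C2: -2y1 - y2 ≤ -4
  y1, y2, y3 ≥ 0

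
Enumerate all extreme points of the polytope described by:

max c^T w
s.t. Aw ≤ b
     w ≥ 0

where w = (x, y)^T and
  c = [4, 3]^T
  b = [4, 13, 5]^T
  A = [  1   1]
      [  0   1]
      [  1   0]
Each vertex is the intersection of two constraint boundaries that also satisfies all remaining constraints:
  x = 0 and y = 0 → (0, 0)
  x + y = 4 and y = 0 → (4, 0)
  x + y = 4 and x = 0 → (0, 4)

Vertices: (0, 0), (4, 0), (0, 4)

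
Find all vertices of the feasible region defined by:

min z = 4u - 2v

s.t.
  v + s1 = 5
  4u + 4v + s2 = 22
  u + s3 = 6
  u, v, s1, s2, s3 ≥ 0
Each vertex is the intersection of two constraint boundaries that also satisfies all remaining constraints:
  u = 0 and v = 0 → (0, 0)
  4u + 4v = 22 and v = 0 → (5.5, 0)
  v = 5 and 4u + 4v = 22 → (0.5, 5)
  v = 5 and u = 0 → (0, 5)

Vertices: (0, 0), (5.5, 0), (0.5, 5), (0, 5)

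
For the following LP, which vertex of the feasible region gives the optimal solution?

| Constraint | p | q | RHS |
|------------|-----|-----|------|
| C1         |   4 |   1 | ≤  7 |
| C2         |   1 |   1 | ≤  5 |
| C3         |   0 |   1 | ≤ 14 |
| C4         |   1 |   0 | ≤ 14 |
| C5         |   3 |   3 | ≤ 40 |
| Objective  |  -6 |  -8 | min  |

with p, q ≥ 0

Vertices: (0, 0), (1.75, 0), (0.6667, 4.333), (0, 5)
Evaluating z = -6p - 8q at each vertex:
  (0, 0): z = 0
  (1.75, 0): z = -10.5
  (0.6667, 4.333): z = -38.67
  (0, 5): z = -40

The smallest value is z = -40, attained at (0, 5).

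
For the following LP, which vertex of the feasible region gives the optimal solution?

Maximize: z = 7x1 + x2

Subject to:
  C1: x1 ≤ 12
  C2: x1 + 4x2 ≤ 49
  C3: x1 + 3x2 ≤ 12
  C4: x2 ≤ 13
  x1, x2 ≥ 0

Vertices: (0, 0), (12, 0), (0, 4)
(12, 0) with z = 84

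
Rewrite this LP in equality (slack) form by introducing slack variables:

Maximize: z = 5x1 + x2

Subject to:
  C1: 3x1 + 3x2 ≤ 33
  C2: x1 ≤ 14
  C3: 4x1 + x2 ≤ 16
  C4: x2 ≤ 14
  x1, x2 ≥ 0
max z = 5x1 + x2

s.t.
  3x1 + 3x2 + s1 = 33
  x1 + s2 = 14
  4x1 + x2 + s3 = 16
  x2 + s4 = 14
  x1, x2, s1, s2, s3, s4 ≥ 0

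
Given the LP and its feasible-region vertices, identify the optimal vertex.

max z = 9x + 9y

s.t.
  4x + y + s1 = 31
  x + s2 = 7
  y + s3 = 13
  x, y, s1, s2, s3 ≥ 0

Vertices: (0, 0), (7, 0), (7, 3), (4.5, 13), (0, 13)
(4.5, 13) with z = 157.5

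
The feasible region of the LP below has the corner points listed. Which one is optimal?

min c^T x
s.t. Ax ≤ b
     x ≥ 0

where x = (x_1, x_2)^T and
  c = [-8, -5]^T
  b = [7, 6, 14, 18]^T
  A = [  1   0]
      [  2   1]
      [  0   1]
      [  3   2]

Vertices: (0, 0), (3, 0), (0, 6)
(0, 6) with z = -30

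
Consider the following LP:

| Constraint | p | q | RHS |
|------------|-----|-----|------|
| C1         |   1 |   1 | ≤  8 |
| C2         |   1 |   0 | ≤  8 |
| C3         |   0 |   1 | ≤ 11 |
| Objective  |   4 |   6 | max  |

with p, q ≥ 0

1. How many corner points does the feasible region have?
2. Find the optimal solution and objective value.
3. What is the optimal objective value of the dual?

1. 3
2. p = 0, q = 8, z = 48
3. 48 (by strong duality, equal to the primal optimum)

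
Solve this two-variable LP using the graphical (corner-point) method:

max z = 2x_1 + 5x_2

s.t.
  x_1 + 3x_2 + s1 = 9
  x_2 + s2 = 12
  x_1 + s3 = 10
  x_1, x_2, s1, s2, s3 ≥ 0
Each vertex is the intersection of two constraint boundaries that also satisfies all remaining constraints:
  x_1 = 0 and x_2 = 0 → (0, 0)
  x_1 + 3x_2 = 9 and x_2 = 0 → (9, 0)
  x_1 + 3x_2 = 9 and x_1 = 0 → (0, 3)

Evaluating z = 2x_1 + 5x_2 at each vertex:
  (0, 0): z = 0
  (9, 0): z = 18
  (0, 3): z = 15

The maximum is at (9, 0) with z = 18.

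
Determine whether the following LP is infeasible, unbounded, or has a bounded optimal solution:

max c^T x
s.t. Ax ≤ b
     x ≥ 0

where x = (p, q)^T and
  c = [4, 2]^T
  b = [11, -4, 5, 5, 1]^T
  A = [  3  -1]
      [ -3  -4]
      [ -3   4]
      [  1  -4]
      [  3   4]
One constraint requires 3p + 4q ≤ 1, while the constraint -3p - 4q ≤ -4 is equivalent to 3p + 4q ≥ 4. Together they would need 4 ≤ 3p + 4q ≤ 1, which is impossible since 4 > 1. No point satisfies all constraints.

The feasible region is empty; the LP is infeasible.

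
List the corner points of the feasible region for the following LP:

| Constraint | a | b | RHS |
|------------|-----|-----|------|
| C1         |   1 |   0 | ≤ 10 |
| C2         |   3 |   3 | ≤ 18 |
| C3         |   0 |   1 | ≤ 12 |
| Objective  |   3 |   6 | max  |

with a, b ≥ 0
Each vertex is the intersection of two constraint boundaries that also satisfies all remaining constraints:
  a = 0 and b = 0 → (0, 0)
  3a + 3b = 18 and b = 0 → (6, 0)
  3a + 3b = 18 and a = 0 → (0, 6)

Vertices: (0, 0), (6, 0), (0, 6)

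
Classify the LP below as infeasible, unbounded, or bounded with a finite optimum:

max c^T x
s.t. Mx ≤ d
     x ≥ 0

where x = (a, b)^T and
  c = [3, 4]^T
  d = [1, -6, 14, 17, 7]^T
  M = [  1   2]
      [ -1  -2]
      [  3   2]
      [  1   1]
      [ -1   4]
One constraint requires a + 2b ≤ 1, while the constraint -a - 2b ≤ -6 is equivalent to a + 2b ≥ 6. Together they would need 6 ≤ a + 2b ≤ 1, which is impossible since 6 > 1. No point satisfies all constraints.

Infeasible: no point satisfies all constraints simultaneously.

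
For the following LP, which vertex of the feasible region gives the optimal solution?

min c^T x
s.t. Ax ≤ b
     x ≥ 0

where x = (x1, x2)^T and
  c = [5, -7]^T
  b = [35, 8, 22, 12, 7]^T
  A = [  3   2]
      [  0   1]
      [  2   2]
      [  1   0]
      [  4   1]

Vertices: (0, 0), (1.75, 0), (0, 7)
Evaluating z = 5x1 - 7x2 at each vertex:
  (0, 0): z = 0
  (1.75, 0): z = 8.75
  (0, 7): z = -49

The smallest value is z = -49, attained at (0, 7).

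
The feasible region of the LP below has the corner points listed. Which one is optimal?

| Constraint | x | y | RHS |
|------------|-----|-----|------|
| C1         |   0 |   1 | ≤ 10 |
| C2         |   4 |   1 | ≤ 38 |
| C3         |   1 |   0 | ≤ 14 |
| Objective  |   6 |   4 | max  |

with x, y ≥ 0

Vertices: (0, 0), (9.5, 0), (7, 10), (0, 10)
(7, 10) with z = 82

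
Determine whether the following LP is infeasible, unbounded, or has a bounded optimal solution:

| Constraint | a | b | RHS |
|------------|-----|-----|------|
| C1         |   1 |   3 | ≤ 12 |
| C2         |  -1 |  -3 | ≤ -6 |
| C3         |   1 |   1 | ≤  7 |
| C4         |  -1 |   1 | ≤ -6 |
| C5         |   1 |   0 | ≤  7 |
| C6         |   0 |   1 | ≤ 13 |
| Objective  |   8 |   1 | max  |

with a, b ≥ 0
The point (7, 0) satisfies every constraint, so the LP is feasible; the constraints give a ≤ 7 and b ≤ 13, which with a, b ≥ 0 keep the feasible region inside a bounded box. A feasible, bounded LP attains a finite optimum at a vertex.

The LP has an optimal solution: (7, 0) with z = 56.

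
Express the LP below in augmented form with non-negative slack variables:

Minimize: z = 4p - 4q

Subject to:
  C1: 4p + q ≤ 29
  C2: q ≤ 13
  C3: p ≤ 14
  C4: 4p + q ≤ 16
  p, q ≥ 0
min z = 4p - 4q

s.t.
  4p + q + s1 = 29
  q + s2 = 13
  p + s3 = 14
  4p + q + s4 = 16
  p, q, s1, s2, s3, s4 ≥ 0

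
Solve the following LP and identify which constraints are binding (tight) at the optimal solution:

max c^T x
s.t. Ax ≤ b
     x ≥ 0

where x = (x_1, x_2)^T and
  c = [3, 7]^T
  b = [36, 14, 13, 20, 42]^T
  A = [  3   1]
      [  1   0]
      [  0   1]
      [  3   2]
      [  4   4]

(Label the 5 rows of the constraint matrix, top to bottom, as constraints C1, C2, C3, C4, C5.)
Optimal: x_1 = 0, x_2 = 10
Slack at optimum:
  C1: slack = 26
  C2: slack = 14
  C3: slack = 3
  C4: slack = 0 (binding)
  C5: slack = 2
  x_1 ≥ 0: x_1 = 0 (binding)
  x_2 ≥ 0: x_2 = 10
Binding constraints: C4, x_1 ≥ 0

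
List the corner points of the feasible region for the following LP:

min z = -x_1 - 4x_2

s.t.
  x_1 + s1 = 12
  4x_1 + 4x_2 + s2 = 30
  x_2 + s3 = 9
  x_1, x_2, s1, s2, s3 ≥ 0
Each vertex is the intersection of two constraint boundaries that also satisfies all remaining constraints:
  x_1 = 0 and x_2 = 0 → (0, 0)
  4x_1 + 4x_2 = 30 and x_2 = 0 → (7.5, 0)
  4x_1 + 4x_2 = 30 and x_1 = 0 → (0, 7.5)

Vertices: (0, 0), (7.5, 0), (0, 7.5)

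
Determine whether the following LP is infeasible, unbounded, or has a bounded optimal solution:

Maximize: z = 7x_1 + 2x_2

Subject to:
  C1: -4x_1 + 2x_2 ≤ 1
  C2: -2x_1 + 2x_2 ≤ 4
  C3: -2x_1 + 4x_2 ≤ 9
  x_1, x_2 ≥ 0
Feasible point: (0, 0) satisfies every constraint, so the LP is feasible.
Direction d = (1, 0): for each constraint row a, a·d ≤ 0 —
  (-4)(1) + (2)(0) = -4 ≤ 0
  (-2)(1) + (2)(0) = -2 ≤ 0
  (-2)(1) + (4)(0) = -2 ≤ 0
and d ≥ 0, so (0, 0) + t·d stays feasible for every t ≥ 0. Along this ray z = 7x_1 + 2x_2 changes by 7 per unit t, so z → +∞.

Unbounded — the objective can increase without bound over the feasible region.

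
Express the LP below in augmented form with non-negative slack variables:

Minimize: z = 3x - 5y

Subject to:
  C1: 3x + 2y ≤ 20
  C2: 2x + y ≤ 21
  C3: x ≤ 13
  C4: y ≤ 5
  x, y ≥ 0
min z = 3x - 5y

s.t.
  3x + 2y + s1 = 20
  2x + y + s2 = 21
  x + s3 = 13
  y + s4 = 5
  x, y, s1, s2, s3, s4 ≥ 0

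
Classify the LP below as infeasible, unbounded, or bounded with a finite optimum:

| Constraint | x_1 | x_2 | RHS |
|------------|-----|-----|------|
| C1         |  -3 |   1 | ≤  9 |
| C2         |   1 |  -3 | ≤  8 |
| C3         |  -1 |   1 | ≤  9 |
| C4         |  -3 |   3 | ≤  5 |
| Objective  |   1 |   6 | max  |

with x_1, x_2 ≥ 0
Feasible point: (0, 0) satisfies every constraint, so the LP is feasible.
Direction d = (1, 1): for each constraint row a, a·d ≤ 0 —
  (-3)(1) + (1)(1) = -2 ≤ 0
  (1)(1) + (-3)(1) = -2 ≤ 0
  (-1)(1) + (1)(1) = 0 ≤ 0
  (-3)(1) + (3)(1) = 0 ≤ 0
and d ≥ 0, so (0, 0) + t·d stays feasible for every t ≥ 0. Along this ray z = x_1 + 6x_2 changes by 7 per unit t, so z → +∞.

Unbounded — the objective can increase without bound over the feasible region.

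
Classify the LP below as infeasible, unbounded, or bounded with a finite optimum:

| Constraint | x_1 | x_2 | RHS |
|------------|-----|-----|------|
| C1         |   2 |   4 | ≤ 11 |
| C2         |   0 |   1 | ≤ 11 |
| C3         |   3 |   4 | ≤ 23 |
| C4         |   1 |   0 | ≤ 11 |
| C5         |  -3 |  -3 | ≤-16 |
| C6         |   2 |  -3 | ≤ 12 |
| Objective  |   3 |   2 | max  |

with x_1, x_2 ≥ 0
The point (5.5, 0) satisfies every constraint, so the LP is feasible; the constraints give x_1 ≤ 11 and x_2 ≤ 11, which with x_1, x_2 ≥ 0 keep the feasible region inside a bounded box. A feasible, bounded LP attains a finite optimum at a vertex.

Bounded optimum: z* = 16.5 at (5.5, 0).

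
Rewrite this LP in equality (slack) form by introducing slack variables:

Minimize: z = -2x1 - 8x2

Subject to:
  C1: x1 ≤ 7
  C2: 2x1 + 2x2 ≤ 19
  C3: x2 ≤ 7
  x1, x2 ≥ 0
min z = -2x1 - 8x2

s.t.
  x1 + s1 = 7
  2x1 + 2x2 + s2 = 19
  x2 + s3 = 7
  x1, x2, s1, s2, s3 ≥ 0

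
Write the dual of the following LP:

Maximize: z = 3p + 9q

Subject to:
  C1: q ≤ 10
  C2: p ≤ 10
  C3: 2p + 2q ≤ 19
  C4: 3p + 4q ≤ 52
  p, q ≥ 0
Minimize: z = 10y1 + 10y2 + 19y3 + 52y4

Subject to:
  C1: -y2 - 2y3 - 3y4 ≤ -3
  C2: -y1 - 2y3 - 4y4 ≤ -9
  y1, y2, y3, y4 ≥ 0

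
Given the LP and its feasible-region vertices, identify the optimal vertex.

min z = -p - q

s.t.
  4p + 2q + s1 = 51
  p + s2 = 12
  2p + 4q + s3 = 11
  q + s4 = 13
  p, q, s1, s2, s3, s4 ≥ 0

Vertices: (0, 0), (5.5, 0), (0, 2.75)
Evaluating z = -p - q at each vertex:
  (0, 0): z = 0
  (5.5, 0): z = -5.5
  (0, 2.75): z = -2.75

The smallest value is z = -5.5, attained at (5.5, 0).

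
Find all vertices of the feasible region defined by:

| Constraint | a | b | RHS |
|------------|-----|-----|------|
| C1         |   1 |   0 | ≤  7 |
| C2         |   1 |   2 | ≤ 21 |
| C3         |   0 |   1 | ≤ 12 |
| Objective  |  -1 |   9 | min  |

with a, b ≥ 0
Each vertex is the intersection of two constraint boundaries that also satisfies all remaining constraints:
  a = 0 and b = 0 → (0, 0)
  a = 7 and b = 0 → (7, 0)
  a = 7 and a + 2b = 21 → (7, 7)
  a + 2b = 21 and a = 0 → (0, 10.5)

Vertices: (0, 0), (7, 0), (7, 7), (0, 10.5)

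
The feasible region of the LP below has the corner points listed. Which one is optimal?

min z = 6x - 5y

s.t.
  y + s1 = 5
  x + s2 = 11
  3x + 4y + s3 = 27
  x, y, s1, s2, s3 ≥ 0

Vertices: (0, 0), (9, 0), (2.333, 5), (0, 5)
Evaluating z = 6x - 5y at each vertex:
  (0, 0): z = 0
  (9, 0): z = 54
  (2.333, 5): z = -11
  (0, 5): z = -25

The smallest value is z = -25, attained at (0, 5).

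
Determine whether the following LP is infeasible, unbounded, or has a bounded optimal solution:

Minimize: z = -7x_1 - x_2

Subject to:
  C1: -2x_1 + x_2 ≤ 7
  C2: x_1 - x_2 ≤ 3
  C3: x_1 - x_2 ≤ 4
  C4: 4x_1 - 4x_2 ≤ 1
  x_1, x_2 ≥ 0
Feasible point: (0, 0) satisfies every constraint, so the LP is feasible.
Direction d = (1, 1): for each constraint row a, a·d ≤ 0 —
  (-2)(1) + (1)(1) = -1 ≤ 0
  (1)(1) + (-1)(1) = 0 ≤ 0
  (1)(1) + (-1)(1) = 0 ≤ 0
  (4)(1) + (-4)(1) = 0 ≤ 0
and d ≥ 0, so (0, 0) + t·d stays feasible for every t ≥ 0. Along this ray z = -7x_1 - x_2 changes by -8 per unit t, so z → −∞.

Unbounded: there is a feasible ray along which z → −∞.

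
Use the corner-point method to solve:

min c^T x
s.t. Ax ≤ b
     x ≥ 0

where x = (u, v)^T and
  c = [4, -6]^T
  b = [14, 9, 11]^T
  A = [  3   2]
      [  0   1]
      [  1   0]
u = 0, v = 7, z = -42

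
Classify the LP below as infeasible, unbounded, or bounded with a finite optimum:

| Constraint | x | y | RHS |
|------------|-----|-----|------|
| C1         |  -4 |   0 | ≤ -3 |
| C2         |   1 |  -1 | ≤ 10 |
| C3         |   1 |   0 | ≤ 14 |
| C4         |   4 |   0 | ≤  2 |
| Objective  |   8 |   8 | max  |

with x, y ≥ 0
C4 requires 4x ≤ 2, while C1 (-4x ≤ -3) is equivalent to 4x ≥ 3. Together they would need 3 ≤ 4x ≤ 2, which is impossible since 3 > 2. No point satisfies all constraints.

The feasible region is empty; the LP is infeasible.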